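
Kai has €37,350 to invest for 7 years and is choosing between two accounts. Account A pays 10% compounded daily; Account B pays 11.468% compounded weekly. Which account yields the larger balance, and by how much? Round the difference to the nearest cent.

A: (1 + 0.1/365)^2555 ≈ 2.0135596524, so 37,350 × 2.0135596524 ≈ 75,206.4530.
B: (1 + 0.11468/52)^364 ≈ 2.2297201895, so 37,350 × 2.2297201895 ≈ 83,280.0491.
Difference ≈ 8,073.5961 in favor of B.

Account B, by €8,073.60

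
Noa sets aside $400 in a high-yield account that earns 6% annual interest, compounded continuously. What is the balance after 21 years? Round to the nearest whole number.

$1,410

A = P·e^(rt) = 400·e^(0.06·21) = 400·e^1.26.
e^1.26 ≈ 3.525421487, so A ≈ 1,410.1686.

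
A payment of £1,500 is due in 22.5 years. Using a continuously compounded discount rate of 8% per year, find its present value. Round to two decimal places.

£247.95

P = A·e^(−rt) = 1,500·e^(−1.8).
e^(−1.8) ≈ 0.1652988882, so P ≈ 247.9483.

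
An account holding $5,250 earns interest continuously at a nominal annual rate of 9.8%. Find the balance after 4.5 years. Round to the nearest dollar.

A = P·e^(rt) = 5,250·e^(0.098·4.5) = 5,250·e^0.441.
e^0.441 ≈ 1.554260702, so A ≈ 8,159.8687.

$8,160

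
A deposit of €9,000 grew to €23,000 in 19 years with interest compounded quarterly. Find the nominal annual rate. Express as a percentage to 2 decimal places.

4.97%

The 76-period growth factor is 23,000/9,000 = 2.55556.
r/4 = 2.55556^(1/76) − 1 ≈ 0.0124222, so r ≈ 4·0.0124222 = 4.96887%.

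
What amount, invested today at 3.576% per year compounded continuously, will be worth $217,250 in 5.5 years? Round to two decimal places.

P = A·e^(−rt) = 217,250·e^(−0.19668).
e^(−0.19668) ≈ 0.821453456365, so P ≈ 178,460.7634.

$178,460.76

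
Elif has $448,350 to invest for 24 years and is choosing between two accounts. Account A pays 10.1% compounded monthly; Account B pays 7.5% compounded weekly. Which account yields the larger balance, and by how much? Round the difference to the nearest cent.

A: (1 + 0.101/12)^288 ≈ 11.17697523891, so 448,350 × 11.17697523891 ≈ 5,011,196.8484.
B: (1 + 0.075/52)^1248 ≈ 6.041807184216, so 448,350 × 6.041807184216 ≈ 2,708,844.2510.
Difference ≈ 2,302,352.5973 in favor of A.

Account A, by $2,302,352.60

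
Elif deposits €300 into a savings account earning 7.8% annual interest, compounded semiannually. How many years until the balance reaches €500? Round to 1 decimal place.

6.7 years

We need (1 + 0.039)^(2t) = 1.6667, so 2t = ln 1.6667 / ln 1.039 ≈ 13.3519.
t ≈ 13.3519/2 = 6.6759 years.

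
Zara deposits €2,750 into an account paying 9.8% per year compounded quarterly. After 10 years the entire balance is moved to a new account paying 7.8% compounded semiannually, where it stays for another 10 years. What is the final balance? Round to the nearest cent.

€15,564.03

Phase 1: 2,750·(1 + 0.0245)^40 ≈ 7,241.2110.
Phase 2: 7,241.2110·(1 + 0.039)^20 ≈ 15,564.0334.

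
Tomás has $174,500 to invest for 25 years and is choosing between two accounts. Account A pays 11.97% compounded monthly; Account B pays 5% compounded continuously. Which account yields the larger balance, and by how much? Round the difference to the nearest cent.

A: (1 + 0.009975)^300 ≈ 19.64206463675, so 174,500 × 19.64206463675 ≈ 3,427,540.2791.
B: e^(0.05·25) = e^1.25 ≈ 3.49034295746, so 174,500 × 3.49034295746 ≈ 609,064.8461.
Difference ≈ 2,818,475.4330 in favor of A.

Account A, by $2,818,475.43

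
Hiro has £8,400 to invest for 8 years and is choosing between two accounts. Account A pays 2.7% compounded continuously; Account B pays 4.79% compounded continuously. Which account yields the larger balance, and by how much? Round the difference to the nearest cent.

Account B, by £1,897.30

A: e^(0.027·8) = e^0.216 ≈ 1.241102379, so 8,400 × 1.241102379 ≈ 10,425.2600.
B: e^(0.0479·8) = e^0.3832 ≈ 1.466971395, so 8,400 × 1.466971395 ≈ 12,322.5597.
Difference ≈ 1,897.2997 in favor of B.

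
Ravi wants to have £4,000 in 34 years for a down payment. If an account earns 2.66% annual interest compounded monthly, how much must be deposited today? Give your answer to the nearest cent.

Periodic rate = 2.66%/12 = 0.00221667; 408 periods.
P = 4,000/(1 + 0.0266/12)^408 ≈ 4,000/2.467977779 ≈ 1,620.7601.

£1,620.76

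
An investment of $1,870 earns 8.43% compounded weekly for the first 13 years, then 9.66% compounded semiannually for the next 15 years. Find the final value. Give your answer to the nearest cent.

$23,012.68

Phase 1: 1,870·(1 + 0.0843/52)^676 ≈ 5,589.8423.
Phase 2: 5,589.8423·(1 + 0.0483)^30 ≈ 23,012.6764.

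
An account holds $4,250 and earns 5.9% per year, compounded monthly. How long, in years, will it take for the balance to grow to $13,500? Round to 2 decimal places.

We need (1 + 0.00491667)^(12t) = 3.1765, so 12t = ln 3.1765 / ln 1.004917 ≈ 235.6494.
t ≈ 235.6494/12 = 19.6375 years.

19.64 years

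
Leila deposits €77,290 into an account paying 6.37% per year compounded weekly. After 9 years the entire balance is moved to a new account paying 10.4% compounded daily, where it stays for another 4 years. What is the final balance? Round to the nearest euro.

Phase 1: 77,290·(1 + 0.001225)^468 ≈ 137,073.0124.
Phase 2: 137,073.0124·(1 + 0.104/365)^1460 ≈ 207,774.7306.

€207,775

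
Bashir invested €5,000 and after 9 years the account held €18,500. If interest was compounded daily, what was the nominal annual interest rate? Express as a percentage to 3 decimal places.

The 3285-period growth factor is 18,500/5,000 = 3.7.
r/365 = 3.7^(1/3285) − 1 ≈ 0.000398354, so r ≈ 365·0.000398354 = 14.53993%.

14.540%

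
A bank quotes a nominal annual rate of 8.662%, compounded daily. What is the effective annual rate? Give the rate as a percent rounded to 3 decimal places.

One year is 365 periods at 0.000237315 each: (1 + 0.000237315)^365 ≈ 1.090471.
EAR = 1.090471 − 1 ≈ 9.04710%.

9.047%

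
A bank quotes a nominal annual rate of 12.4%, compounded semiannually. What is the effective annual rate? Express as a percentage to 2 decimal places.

EAR = (1 + 12.4%/2)^2 − 1 = (1 + 0.062)^2 − 1.
(1 + 0.062)^2 ≈ 1.127844, so EAR ≈ 12.78440%.

12.78%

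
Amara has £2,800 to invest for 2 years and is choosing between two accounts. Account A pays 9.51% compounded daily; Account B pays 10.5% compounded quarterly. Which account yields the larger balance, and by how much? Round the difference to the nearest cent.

A: (1 + 0.0951/365)^730 ≈ 1.209461508, so 2,800 × 1.209461508 ≈ 3,386.4922.
B: (1 + 0.02625)^8 ≈ 1.230340616, so 2,800 × 1.230340616 ≈ 3,444.9537.
Difference ≈ 58.4615 in favor of B.

Account B, by £58.46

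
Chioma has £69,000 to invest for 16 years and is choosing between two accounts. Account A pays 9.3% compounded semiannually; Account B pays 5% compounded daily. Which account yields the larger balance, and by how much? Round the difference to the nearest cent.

Account A growth factor: (1 + 0.0465)^32 ≈ 4.28208659472; balance ≈ 295,463.9750.
Account B growth factor: (1 + 0.05/365)^5840 ≈ 2.22541899552; balance ≈ 153,553.9107.
Account A is larger by 141,910.0643.

Account A, by £141,910.06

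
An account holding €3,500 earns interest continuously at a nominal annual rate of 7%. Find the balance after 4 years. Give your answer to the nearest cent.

€4,630.95

A = P·e^(rt) = 3,500·e^(0.07·4) = 3,500·e^0.28.
e^0.28 ≈ 1.323129812, so A ≈ 4,630.9543.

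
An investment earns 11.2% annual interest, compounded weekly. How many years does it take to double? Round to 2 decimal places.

6.20 years

(1 + 0.00215385)^(52t) = 2.
52t = ln 2 / ln(1 + 0.00215385) ≈ 0.69315/0.00215153 ≈ 322.1648.
t ≈ 6.1955.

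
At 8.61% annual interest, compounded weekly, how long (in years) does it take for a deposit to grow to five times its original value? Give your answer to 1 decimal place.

18.7 years

(1 + 0.00165577)^(52t) = 5.
52t = ln 5 / ln(1 + 0.00165577) ≈ 1.6094/0.0016544 ≈ 972.8227.
t ≈ 18.7081.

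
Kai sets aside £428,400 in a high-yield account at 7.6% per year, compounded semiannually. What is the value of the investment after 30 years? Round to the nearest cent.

Growth factor = (1 + 0.038)^60 ≈ 9.372192727567.
A ≈ 428,400 × 9.372192727567 ≈ 4,015,047.3645.

£4,015,047.36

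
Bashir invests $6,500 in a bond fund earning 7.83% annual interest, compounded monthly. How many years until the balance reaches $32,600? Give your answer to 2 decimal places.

We need (1 + 0.006525)^(12t) = 5.0154, so 12t = ln 5.0154 / ln 1.006525 ≈ 247.9334.
t ≈ 247.9334/12 = 20.6611 years.

20.66 years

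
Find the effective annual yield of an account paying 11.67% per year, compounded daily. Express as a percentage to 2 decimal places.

EAR = (1 + 11.67%/365)^365 − 1 = (1 + 0.000319726)^365 − 1.
(1 + 0.000319726)^365 ≈ 1.123761, so EAR ≈ 12.37613%.

12.38%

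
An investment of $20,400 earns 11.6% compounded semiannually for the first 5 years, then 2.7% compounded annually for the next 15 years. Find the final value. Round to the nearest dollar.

Phase 1: 20,400·(1 + 0.058)^10 ≈ 35,849.8089.
Phase 2: 35,849.8089·(1 + 0.027)^15 ≈ 53,461.7903.

$53,462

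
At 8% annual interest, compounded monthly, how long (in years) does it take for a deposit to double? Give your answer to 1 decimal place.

(1 + 0.00666667)^(12t) = 2.
12t = ln 2 / ln(1 + 0.00666667) ≈ 0.69315/0.00664454 ≈ 104.3183.
t ≈ 8.6932.

8.7 years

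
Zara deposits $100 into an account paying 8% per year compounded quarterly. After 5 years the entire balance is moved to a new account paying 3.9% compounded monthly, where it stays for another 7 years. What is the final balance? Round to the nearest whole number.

After 5 years at 8%: 100 × 1.4859474 ≈ 148.5947.
Then 7 years at 3.9%: 148.5947 × 1.31331875 ≈ 195.1523.

$195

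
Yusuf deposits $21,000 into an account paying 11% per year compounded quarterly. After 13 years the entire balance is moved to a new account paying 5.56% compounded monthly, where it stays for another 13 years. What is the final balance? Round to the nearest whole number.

$177,034

Phase 1: 21,000·(1 + 0.0275)^52 ≈ 86,074.4950.
Phase 2: 86,074.4950·(1 + 0.0556/12)^156 ≈ 177,034.3550.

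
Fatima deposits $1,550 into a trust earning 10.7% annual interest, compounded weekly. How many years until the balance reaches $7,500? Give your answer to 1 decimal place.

We need (1 + 0.00205769)^(52t) = 4.8387, so 52t = ln 4.8387 / ln 1.002058 ≈ 767.0096.
t ≈ 767.0096/52 = 14.7502 years.

14.8 years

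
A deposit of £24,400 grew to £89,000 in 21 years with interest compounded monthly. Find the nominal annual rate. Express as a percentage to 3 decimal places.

6.178%

The 252-period growth factor is 89,000/24,400 = 3.64754.
r/12 = 3.64754^(1/252) − 1 ≈ 0.00514834, so r ≈ 12·0.00514834 = 6.17801%.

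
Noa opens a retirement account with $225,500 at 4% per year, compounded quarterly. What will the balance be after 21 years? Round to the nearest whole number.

$520,166

Growth factor = (1 + 0.01)^84 ≈ 2.30672274404.
A ≈ 225,500 × 2.30672274404 ≈ 520,165.9788.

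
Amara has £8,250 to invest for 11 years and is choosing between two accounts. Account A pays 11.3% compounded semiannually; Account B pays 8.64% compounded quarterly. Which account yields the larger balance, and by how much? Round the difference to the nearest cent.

Account A, by £6,517.08

A: (1 + 0.0565)^22 ≈ 3.3506497345, so 8,250 × 3.3506497345 ≈ 27,642.8603.
B: (1 + 0.0216)^44 ≈ 2.5607012132, so 8,250 × 2.5607012132 ≈ 21,125.7850.
Difference ≈ 6,517.0753 in favor of A.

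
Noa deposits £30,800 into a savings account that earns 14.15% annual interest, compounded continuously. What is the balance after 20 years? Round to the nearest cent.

A = P·e^(rt) = 30,800·e^(0.1415·20) = 30,800·e^2.83.
e^2.83 ≈ 16.9454608245, so A ≈ 521,920.1934.

£521,920.19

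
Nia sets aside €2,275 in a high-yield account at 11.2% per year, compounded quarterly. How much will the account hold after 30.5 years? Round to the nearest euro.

€66,091

Periodic rate = 11.2%/4 = 0.028; periods = 4·30.5 = 122.
A = 2,275·(1 + 0.028)^122 ≈ 2,275·29.050926557 ≈ 66,090.8579.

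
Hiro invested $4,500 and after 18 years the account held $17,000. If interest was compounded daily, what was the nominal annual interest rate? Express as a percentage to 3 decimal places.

7.385%

The 6570-period growth factor is 17,000/4,500 = 3.77778.
r/365 = 3.77778^(1/6570) − 1 ≈ 0.000202324, so r ≈ 365·0.000202324 = 7.38484%.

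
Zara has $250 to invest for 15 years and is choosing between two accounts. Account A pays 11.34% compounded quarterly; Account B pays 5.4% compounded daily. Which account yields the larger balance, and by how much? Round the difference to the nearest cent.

Account A, by $775.88

A: (1 + 0.02835)^60 ≈ 5.351273451, so 250 × 5.351273451 ≈ 1,337.8184.
B: (1 + 0.054/365)^5475 ≈ 2.24777331, so 250 × 2.24777331 ≈ 561.9433.
Difference ≈ 775.8750 in favor of A.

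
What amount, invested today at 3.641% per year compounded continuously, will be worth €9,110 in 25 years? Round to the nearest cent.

P = A·e^(−rt) = 9,110·e^(−0.91025).
e^(−0.91025) ≈ 0.4024236056, so P ≈ 3,666.0790.

€3,666.08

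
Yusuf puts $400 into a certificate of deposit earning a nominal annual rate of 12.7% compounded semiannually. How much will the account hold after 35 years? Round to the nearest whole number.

Growth factor = (1 + 0.0635)^70 ≈ 74.408850721.
A ≈ 400 × 74.408850721 ≈ 29,763.5403.

$29,764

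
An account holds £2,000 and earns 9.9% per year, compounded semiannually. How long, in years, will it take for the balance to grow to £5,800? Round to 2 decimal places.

(1 + 0.0495)^(2t) = 5,800/2,000 = 2.9.
2t·ln(1 + 0.0495) = ln(2.9); 2t = 1.0647/0.0483139 ≈ 22.0374.
t ≈ 11.0187 years.

11.02 years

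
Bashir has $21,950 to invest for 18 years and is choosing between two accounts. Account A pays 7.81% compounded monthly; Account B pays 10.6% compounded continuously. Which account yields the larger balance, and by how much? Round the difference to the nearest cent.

A: (1 + 0.0781/12)^216 ≈ 4.0602520187, so 21,950 × 4.0602520187 ≈ 89,122.5318.
B: e^(0.106·18) = e^1.908 ≈ 6.73959611811, so 21,950 × 6.73959611811 ≈ 147,934.1348.
Difference ≈ 58,811.6030 in favor of B.

Account B, by $58,811.60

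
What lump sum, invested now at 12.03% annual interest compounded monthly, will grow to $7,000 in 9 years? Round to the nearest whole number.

Growth factor = (1 + 0.010025)^108 ≈ 2.936765972.
P = 7,000/2.936765972 ≈ 2,383.5743.

$2,384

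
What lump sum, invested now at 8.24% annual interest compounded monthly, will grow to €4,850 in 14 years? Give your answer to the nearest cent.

€1,536.21

Growth factor = (1 + 0.0824/12)^168 ≈ 3.157110924.
P = 4,850/3.157110924 ≈ 1,536.2146.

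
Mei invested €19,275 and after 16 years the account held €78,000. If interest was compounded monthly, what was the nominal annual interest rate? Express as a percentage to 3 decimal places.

8.769%

(1 + r/12)^192 = 78,000/19,275 = 4.04669.
1 + r/12 = 4.04669^(1/192) ≈ 1.007307, so r/12 ≈ 0.0073073.
r ≈ 12·0.0073073 = 8.76876%.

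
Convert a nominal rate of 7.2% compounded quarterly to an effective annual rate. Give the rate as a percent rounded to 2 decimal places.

EAR = (1 + 7.2%/4)^4 − 1 = (1 + 0.018)^4 − 1.
(1 + 0.018)^4 ≈ 1.073967, so EAR ≈ 7.39674%.

7.40%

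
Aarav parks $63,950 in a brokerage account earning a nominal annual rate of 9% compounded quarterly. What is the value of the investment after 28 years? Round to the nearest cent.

$772,915.50

Growth factor = (1 + 0.0225)^112 ≈ 12.0862470737.
A ≈ 63,950 × 12.0862470737 ≈ 772,915.5004.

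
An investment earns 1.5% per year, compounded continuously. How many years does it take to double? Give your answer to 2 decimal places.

46.21 years

e^(0.015t) = 2, so 0.015t = ln 2 ≈ 0.69315.
t ≈ 0.69315/0.015 ≈ 46.2098.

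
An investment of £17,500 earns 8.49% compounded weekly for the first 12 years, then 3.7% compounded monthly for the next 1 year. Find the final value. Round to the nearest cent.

£50,255.16

After 12 years at 8.49%: 17,500 × 2.7675687043 ≈ 48,432.4523.
Then 1 years at 3.7%: 48,432.4523 × 1.0376339522 ≈ 50,255.1569.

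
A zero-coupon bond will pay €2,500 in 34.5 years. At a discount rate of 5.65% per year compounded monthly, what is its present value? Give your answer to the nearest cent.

Periodic rate = 5.65%/12 = 0.00470833; 414 periods.
P = 2,500/(1 + 0.0565/12)^414 ≈ 2,500/6.991362747 ≈ 357.5841.

€357.58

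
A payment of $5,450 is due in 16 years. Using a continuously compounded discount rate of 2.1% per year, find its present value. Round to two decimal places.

$3,894.70

P = A·e^(−rt) = 5,450·e^(−0.336).
e^(−0.336) ≈ 0.7146231058, so P ≈ 3,894.6959.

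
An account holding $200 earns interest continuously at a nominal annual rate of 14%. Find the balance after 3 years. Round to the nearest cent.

$304.39

A = P·e^(rt) = 200·e^(0.14·3) = 200·e^0.42.
e^0.42 ≈ 1.52196156, so A ≈ 304.3923.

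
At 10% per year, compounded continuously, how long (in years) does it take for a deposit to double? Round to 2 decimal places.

6.93 years

e^(0.1t) = 2, so 0.1t = ln 2 ≈ 0.69315.
t ≈ 0.69315/0.1 ≈ 6.9315.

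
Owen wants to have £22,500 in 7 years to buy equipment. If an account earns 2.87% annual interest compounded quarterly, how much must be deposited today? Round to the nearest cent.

£18,418.08

Growth factor = (1 + 0.007175)^28 ≈ 1.2216259292.
P = 22,500/1.2216259292 ≈ 18,418.0766.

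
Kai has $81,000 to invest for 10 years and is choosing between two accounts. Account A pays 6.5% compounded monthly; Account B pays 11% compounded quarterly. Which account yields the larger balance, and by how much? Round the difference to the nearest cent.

Account A growth factor: (1 + 0.065/12)^120 ≈ 1.91218375213; balance ≈ 154,886.8839.
Account B growth factor: (1 + 0.0275)^40 ≈ 2.95987398718; balance ≈ 239,749.7930.
Account B is larger by 84,862.9090.

Account B, by $84,862.91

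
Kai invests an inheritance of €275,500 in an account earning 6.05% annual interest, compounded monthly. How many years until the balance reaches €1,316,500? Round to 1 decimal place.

(1 + 0.00504167)^(12t) = 1,316,500/275,500 = 4.7786.
12t·ln(1 + 0.00504167) = ln(4.7786); 12t = 1.5641/0.005029 ≈ 311.0249.
t ≈ 25.9187 years.

25.9 years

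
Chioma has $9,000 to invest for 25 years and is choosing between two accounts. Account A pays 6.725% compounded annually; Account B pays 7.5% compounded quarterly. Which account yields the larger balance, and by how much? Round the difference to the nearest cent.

A: (1 + 0.06725)^25 ≈ 5.0892535341, so 9,000 × 5.0892535341 ≈ 45,803.2818.
B: (1 + 0.01875)^100 ≈ 6.4085853817, so 9,000 × 6.4085853817 ≈ 57,677.2684.
Difference ≈ 11,873.9866 in favor of B.

Account B, by $11,873.99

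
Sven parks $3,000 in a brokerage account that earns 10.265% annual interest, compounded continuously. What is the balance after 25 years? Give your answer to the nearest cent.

$39,050.76

A = P·e^(rt) = 3,000·e^(0.10265·25) = 3,000·e^2.56625.
e^2.56625 ≈ 13.016919354, so A ≈ 39,050.7581.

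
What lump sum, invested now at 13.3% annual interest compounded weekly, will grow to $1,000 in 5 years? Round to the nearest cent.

$514.71

Growth factor = (1 + 0.133/52)^260 ≈ 1.94284038.
P = 1,000/1.94284038 ≈ 514.7103.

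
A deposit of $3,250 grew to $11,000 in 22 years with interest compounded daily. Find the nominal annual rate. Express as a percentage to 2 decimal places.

(1 + r/365)^8030 = 11,000/3,250 = 3.38462.
1 + r/365 = 3.38462^(1/8030) ≈ 1.000152, so r/365 ≈ 0.000151847.
r ≈ 365·0.000151847 = 5.54242%.

5.54%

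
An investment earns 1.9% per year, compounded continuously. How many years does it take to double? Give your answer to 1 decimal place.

36.5 years

e^(0.019t) = 2, so 0.019t = ln 2 ≈ 0.69315.
t ≈ 0.69315/0.019 ≈ 36.4814.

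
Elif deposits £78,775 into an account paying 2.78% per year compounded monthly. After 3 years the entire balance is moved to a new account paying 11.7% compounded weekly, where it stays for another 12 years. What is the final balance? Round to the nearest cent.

£348,041.63

Phase 1: 78,775·(1 + 0.0278/12)^36 ≈ 85,618.3159.
Phase 2: 85,618.3159·(1 + 0.00225)^624 ≈ 348,041.6292.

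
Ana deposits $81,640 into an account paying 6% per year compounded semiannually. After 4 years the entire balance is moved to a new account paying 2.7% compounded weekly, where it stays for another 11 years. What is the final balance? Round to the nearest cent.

$139,172.29

Phase 1: 81,640·(1 + 0.03)^8 ≈ 103,419.1094.
Phase 2: 103,419.1094·(1 + 0.027/52)^572 ≈ 139,172.2921.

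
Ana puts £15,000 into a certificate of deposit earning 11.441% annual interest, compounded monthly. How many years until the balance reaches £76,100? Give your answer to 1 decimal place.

14.3 years

(1 + 0.00953417)^(12t) = 76,100/15,000 = 5.0733.
12t·ln(1 + 0.00953417) = ln(5.0733); 12t = 1.624/0.009489 ≈ 171.1453.
t ≈ 14.2621 years.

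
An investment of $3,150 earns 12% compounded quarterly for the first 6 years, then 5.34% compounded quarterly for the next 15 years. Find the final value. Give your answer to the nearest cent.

Phase 1: 3,150·(1 + 0.03)^24 ≈ 6,403.3014.
Phase 2: 6,403.3014·(1 + 0.01335)^60 ≈ 14,189.6687.

$14,189.67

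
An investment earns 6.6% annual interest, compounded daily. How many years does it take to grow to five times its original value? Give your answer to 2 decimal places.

(1 + 0.000180822)^(365t) = 5.
365t = ln 5 / ln(1 + 0.000180822) ≈ 1.6094/0.000180806 ≈ 8901.4841.
t ≈ 24.3876.

24.39 years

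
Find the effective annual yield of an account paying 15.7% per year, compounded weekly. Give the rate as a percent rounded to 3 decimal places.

16.972%

EAR = (1 + 15.7%/52)^52 − 1 = (1 + 0.00301923)^52 − 1.
(1 + 0.00301923)^52 ≈ 1.169719, so EAR ≈ 16.97189%.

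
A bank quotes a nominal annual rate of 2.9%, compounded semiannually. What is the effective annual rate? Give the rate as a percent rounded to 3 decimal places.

One year is 2 periods at 0.0145 each: (1 + 0.0145)^2 ≈ 1.02921.
EAR = 1.02921 − 1 ≈ 2.92102%.

2.921%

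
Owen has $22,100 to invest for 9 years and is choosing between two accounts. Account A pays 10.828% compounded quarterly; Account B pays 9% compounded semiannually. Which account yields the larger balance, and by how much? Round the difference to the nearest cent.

Account A, by $9,001.41

A: (1 + 0.02707)^36 ≈ 2.6157822157, so 22,100 × 2.6157822157 ≈ 57,808.7870.
B: (1 + 0.045)^18 ≈ 2.2084787664, so 22,100 × 2.2084787664 ≈ 48,807.3807.
Difference ≈ 9,001.4062 in favor of A.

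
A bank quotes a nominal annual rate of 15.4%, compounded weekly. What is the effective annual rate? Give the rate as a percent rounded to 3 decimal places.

EAR = (1 + 15.4%/52)^52 − 1 = (1 + 0.00296154)^52 − 1.
(1 + 0.00296154)^52 ≈ 1.166225, so EAR ≈ 16.62254%.

16.623%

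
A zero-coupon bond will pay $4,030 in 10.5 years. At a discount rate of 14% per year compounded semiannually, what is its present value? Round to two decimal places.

$973.30

Growth factor = (1 + 0.07)^21 ≈ 4.140562375.
P = 4,030/4.140562375 ≈ 973.2977.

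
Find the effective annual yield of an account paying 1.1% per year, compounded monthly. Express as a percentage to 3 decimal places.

EAR = (1 + 1.1%/12)^12 − 1 = (1 + 0.000916667)^12 − 1.
(1 + 0.000916667)^12 ≈ 1.011056, so EAR ≈ 1.10556%.

1.106%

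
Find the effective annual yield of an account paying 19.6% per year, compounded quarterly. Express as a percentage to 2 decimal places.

EAR = (1 + 19.6%/4)^4 − 1 = (1 + 0.049)^4 − 1.
(1 + 0.049)^4 ≈ 1.210882, so EAR ≈ 21.08824%.

21.09%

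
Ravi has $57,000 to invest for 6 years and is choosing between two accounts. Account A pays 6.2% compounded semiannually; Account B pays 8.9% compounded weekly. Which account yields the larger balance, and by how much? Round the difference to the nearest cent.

A: (1 + 0.031)^12 ≈ 1.4424606795, so 57,000 × 1.4424606795 ≈ 82,220.2587.
B: (1 + 0.089/52)^312 ≈ 1.7049632223, so 57,000 × 1.7049632223 ≈ 97,182.9037.
Difference ≈ 14,962.6449 in favor of B.

Account B, by $14,962.64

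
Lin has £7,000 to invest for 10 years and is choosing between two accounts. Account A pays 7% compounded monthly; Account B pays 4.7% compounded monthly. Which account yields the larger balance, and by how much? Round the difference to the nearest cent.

Account A growth factor: (1 + 0.07/12)^120 ≈ 2.0096613767; balance ≈ 14,067.6296.
Account B growth factor: (1 + 0.047/12)^120 ≈ 1.5985260399; balance ≈ 11,189.6823.
Account A is larger by 2,877.9474.

Account A, by £2,877.95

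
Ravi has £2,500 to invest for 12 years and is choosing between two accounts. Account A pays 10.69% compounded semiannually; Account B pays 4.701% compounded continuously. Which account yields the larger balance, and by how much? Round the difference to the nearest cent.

Account A growth factor: (1 + 0.05345)^24 ≈ 3.489267452; balance ≈ 8,723.1686.
Account B growth factor: e^(0.04701·12) = e^0.56412 ≈ 1.75790015; balance ≈ 4,394.7504.
Account A is larger by 4,328.4183.

Account A, by £4,328.42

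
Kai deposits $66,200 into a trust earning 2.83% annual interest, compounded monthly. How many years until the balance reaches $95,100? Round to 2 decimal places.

12.82 years

(1 + 0.00235833)^(12t) = 95,100/66,200 = 1.4366.
12t·ln(1 + 0.00235833) = ln(1.4366); 12t = 0.36225/0.00235556 ≈ 153.7847.
t ≈ 12.8154 years.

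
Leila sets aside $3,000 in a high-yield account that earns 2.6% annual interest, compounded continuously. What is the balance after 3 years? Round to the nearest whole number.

$3,243

A = P·e^(rt) = 3,000·e^(0.026·3) = 3,000·e^0.078.
e^0.078 ≈ 1.081122659, so A ≈ 3,243.3680.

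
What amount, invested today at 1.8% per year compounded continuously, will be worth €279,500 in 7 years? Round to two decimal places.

€246,411.35

P = A·e^(−rt) = 279,500·e^(−0.126).
e^(−0.126) ≈ 0.881614846783, so P ≈ 246,411.3497.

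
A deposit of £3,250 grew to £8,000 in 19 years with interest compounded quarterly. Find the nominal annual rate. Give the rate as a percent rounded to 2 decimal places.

4.77%

(1 + r/4)^76 = 8,000/3,250 = 2.46154.
1 + r/4 = 2.46154^(1/76) ≈ 1.011923, so r/4 ≈ 0.011923.
r ≈ 4·0.011923 = 4.76919%.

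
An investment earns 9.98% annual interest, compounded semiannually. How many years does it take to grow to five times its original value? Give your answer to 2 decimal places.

16.53 years

(1 + 0.0499)^(2t) = 5.
2t = ln 5 / ln(1 + 0.0499) ≈ 1.6094/0.0486949 ≈ 33.0515.
t ≈ 16.5257.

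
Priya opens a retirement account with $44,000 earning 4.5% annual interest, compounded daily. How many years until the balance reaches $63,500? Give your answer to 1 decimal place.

8.2 years

(1 + 0.000123288)^(365t) = 63,500/44,000 = 1.4432.
365t·ln(1 + 0.000123288) = ln(1.4432); 365t = 0.36685/0.00012328 ≈ 2975.7467.
t ≈ 8.1527 years.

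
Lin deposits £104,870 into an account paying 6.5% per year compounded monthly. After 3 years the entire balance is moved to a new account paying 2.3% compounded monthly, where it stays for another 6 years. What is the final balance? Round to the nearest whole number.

After 3 years at 6.5%: 104,870 × 1.21467162698 ≈ 127,382.6135.
Then 6 years at 2.3%: 127,382.6135 × 1.14782393423 ≈ 146,212.8126.

£146,213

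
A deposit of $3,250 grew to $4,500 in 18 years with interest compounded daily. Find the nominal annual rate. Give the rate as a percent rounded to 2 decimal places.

(1 + r/365)^6570 = 4,500/3,250 = 1.38462.
1 + r/365 = 1.38462^(1/6570) ≈ 1.00005, so r/365 ≈ 0.0000495328.
r ≈ 365·0.0000495328 = 1.80795%.

1.81%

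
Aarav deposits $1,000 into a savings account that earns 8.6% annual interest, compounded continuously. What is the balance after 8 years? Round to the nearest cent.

A = P·e^(rt) = 1,000·e^(0.086·8) = 1,000·e^0.688.
e^0.688 ≈ 1.989732087, so A ≈ 1,989.7321.

$1,989.73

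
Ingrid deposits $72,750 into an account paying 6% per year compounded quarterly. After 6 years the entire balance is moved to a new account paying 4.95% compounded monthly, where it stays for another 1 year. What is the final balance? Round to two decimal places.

Phase 1: 72,750·(1 + 0.015)^24 ≈ 103,996.3296.
Phase 2: 103,996.3296·(1 + 0.004125)^12 ≈ 109,262.5599.

$109,262.56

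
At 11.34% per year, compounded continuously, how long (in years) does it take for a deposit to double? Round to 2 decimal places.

e^(0.1134t) = 2, so 0.1134t = ln 2 ≈ 0.69315.
t ≈ 0.69315/0.1134 ≈ 6.1124.

6.11 years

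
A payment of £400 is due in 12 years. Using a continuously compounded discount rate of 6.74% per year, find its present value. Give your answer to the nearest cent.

£178.16

P = A·e^(−rt) = 400·e^(−0.8088).
e^(−0.8088) ≈ 0.445392216, so P ≈ 178.1569.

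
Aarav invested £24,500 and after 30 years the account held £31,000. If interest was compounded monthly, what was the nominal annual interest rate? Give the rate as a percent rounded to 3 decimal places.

(1 + r/12)^360 = 31,000/24,500 = 1.26531.
1 + r/12 = 1.26531^(1/360) ≈ 1.000654, so r/12 ≈ 0.000653864.
r ≈ 12·0.000653864 = 0.78464%.

0.785%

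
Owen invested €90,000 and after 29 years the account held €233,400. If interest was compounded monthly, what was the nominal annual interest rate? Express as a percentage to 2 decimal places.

The 348-period growth factor is 233,400/90,000 = 2.59333.
r/12 = 2.59333^(1/348) − 1 ≈ 0.0027421, so r ≈ 12·0.0027421 = 3.29052%.

3.29%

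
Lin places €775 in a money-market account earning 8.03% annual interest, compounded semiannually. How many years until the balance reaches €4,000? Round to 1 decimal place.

We need (1 + 0.04015)^(2t) = 5.1613, so 2t = ln 5.1613 / ln 1.04015 ≈ 41.6916.
t ≈ 41.6916/2 = 20.8458 years.

20.8 years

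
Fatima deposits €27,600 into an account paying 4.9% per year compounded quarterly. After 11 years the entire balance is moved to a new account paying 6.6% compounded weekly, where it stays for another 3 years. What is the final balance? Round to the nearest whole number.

After 11 years at 4.9%: 27,600 × 1.7086871736 ≈ 47,159.7660.
Then 3 years at 6.6%: 47,159.7660 × 1.2188093656 ≈ 57,478.7645.

€57,479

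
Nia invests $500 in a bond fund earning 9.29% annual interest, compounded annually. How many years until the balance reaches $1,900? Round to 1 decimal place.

We need (1 + 0.0929)^t = 3.8, so t = ln 3.8 / ln 1.0929 ≈ 15.0279.

15.0 years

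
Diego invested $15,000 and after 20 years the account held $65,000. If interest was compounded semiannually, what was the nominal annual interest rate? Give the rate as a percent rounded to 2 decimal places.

The 40-period growth factor is 65,000/15,000 = 4.33333.
r/2 = 4.33333^(1/40) − 1 ≈ 0.0373386, so r ≈ 2·0.0373386 = 7.46773%.

7.47%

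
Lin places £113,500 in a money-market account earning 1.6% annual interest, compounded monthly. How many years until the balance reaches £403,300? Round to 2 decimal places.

79.30 years

(1 + 0.00133333)^(12t) = 403,300/113,500 = 3.5533.
12t·ln(1 + 0.00133333) = ln(3.5533); 12t = 1.2679/0.00133245 ≈ 951.5422.
t ≈ 79.2952 years.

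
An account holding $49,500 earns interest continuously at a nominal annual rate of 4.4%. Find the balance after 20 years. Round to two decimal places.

A = P·e^(rt) = 49,500·e^(0.044·20) = 49,500·e^0.88.
e^0.88 ≈ 2.41089970642, so A ≈ 119,339.5355.

$119,339.54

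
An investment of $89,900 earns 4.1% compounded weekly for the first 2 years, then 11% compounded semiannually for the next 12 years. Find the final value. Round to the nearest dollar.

$352,709

Phase 1: 89,900·(1 + 0.041/52)^104 ≈ 97,579.3245.
Phase 2: 97,579.3245·(1 + 0.055)^24 ≈ 352,709.2411.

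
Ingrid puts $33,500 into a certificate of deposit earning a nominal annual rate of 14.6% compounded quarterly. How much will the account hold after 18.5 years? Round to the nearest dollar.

$475,525

Growth factor = (1 + 0.0365)^74 ≈ 14.1947803228.
A ≈ 33,500 × 14.1947803228 ≈ 475,525.1408.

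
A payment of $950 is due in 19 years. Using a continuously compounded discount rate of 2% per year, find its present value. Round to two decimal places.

$649.67

P = A·e^(−rt) = 950·e^(−0.38).
e^(−0.38) ≈ 0.683861409, so P ≈ 649.6683.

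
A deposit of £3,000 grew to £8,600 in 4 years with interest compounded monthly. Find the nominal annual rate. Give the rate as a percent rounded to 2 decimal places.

26.62%

The 48-period growth factor is 8,600/3,000 = 2.86667.
r/12 = 2.86667^(1/48) − 1 ≈ 0.0221831, so r ≈ 12·0.0221831 = 26.61971%.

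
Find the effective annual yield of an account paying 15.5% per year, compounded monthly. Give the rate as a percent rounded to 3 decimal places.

16.650%

EAR = (1 + 15.5%/12)^12 − 1 = (1 + 0.0129167)^12 − 1.
(1 + 0.0129167)^12 ≈ 1.1665, so EAR ≈ 16.64996%.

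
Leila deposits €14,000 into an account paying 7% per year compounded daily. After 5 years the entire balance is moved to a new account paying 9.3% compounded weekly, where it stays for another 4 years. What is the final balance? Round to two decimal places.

After 5 years at 7%: 14,000 × 1.4190199292 ≈ 19,866.2790.
Then 4 years at 9.3%: 19,866.2790 × 1.4501510773 ≈ 28,809.1059.

€28,809.11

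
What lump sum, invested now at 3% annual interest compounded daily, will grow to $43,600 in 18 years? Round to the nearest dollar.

$25,408

Periodic rate = 3%/365 = 0.0000821918; 6570 periods.
P = 43,600/(1 + 0.03/365)^6570 ≈ 43,600/1.7159687834 ≈ 25,408.3876.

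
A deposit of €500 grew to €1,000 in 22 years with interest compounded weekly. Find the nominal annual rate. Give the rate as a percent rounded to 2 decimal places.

3.15%

The 1144-period growth factor is 1,000/500 = 2.
r/52 = 2^(1/1144) − 1 ≈ 0.000606081, so r ≈ 52·0.000606081 = 3.15162%.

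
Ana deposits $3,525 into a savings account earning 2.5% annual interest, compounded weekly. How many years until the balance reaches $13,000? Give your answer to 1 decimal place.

We need (1 + 0.000480769)^(52t) = 3.6879, so 52t = ln 3.6879 / ln 1.000481 ≈ 2715.1958.
t ≈ 2715.1958/52 = 52.2153 years.

52.2 years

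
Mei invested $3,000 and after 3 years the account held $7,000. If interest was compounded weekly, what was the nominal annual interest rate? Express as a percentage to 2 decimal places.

28.32%

(1 + r/52)^156 = 7,000/3,000 = 2.33333.
1 + r/52 = 2.33333^(1/156) ≈ 1.005446, so r/52 ≈ 0.00544617.
r ≈ 52·0.00544617 = 28.32010%.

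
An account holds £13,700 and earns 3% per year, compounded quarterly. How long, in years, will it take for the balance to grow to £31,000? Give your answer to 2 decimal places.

27.32 years

We need (1 + 0.0075)^(4t) = 2.2628, so 4t = ln 2.2628 / ln 1.0075 ≈ 109.2866.
t ≈ 109.2866/4 = 27.3217 years.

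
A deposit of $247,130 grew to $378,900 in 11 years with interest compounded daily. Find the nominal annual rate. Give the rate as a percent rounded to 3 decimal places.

3.885%

The 4015-period growth factor is 378,900/247,130 = 1.5332.
r/365 = 1.5332^(1/4015) − 1 ≈ 0.000106446, so r ≈ 365·0.000106446 = 3.88528%.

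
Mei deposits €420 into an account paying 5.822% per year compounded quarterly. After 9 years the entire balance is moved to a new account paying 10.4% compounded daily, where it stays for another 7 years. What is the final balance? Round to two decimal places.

€1,463.16

Phase 1: 420·(1 + 0.014555)^36 ≈ 706.5953.
Phase 2: 706.5953·(1 + 0.104/365)^2555 ≈ 1,463.1609.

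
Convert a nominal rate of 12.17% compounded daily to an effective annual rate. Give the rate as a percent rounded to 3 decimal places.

12.939%

One year is 365 periods at 0.000333425 each: (1 + 0.000333425)^365 ≈ 1.129392.
EAR = 1.129392 − 1 ≈ 12.93923%.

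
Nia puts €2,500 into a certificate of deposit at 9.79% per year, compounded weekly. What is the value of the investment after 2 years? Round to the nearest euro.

Periodic rate = 9.79%/52 = 0.00188269; periods = 52·2 = 104.
A = 2,500·(1 + 0.0979/52)^104 ≈ 2,500·1.216059746 ≈ 3,040.1494.

€3,040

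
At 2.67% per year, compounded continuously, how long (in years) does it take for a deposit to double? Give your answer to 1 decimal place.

26.0 years

e^(0.0267t) = 2, so 0.0267t = ln 2 ≈ 0.69315.
t ≈ 0.69315/0.0267 ≈ 25.9606.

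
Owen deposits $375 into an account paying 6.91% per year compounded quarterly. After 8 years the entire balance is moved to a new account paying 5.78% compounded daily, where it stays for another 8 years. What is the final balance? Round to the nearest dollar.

$1,030

Phase 1: 375·(1 + 0.017275)^32 ≈ 648.7228.
Phase 2: 648.7228·(1 + 0.0578/365)^2920 ≈ 1,030.0565.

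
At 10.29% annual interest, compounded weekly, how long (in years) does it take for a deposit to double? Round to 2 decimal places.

(1 + 0.00197885)^(52t) = 2.
52t = ln 2 / ln(1 + 0.00197885) ≈ 0.69315/0.00197689 ≈ 350.6249.
t ≈ 6.7428.

6.74 years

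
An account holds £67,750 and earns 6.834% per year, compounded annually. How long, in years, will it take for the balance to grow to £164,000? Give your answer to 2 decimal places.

(1 + 0.06834)^t = 164,000/67,750 = 2.4207.
t·ln(1 + 0.06834) = ln(2.4207); t = 0.88404/0.066106 ≈ 13.3731.

13.37 years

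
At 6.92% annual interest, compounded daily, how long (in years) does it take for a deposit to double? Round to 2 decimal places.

10.02 years

(1 + 0.000189589)^(365t) = 2.
365t = ln 2 / ln(1 + 0.000189589) ≈ 0.69315/0.000189571 ≈ 3656.3974.
t ≈ 10.0175.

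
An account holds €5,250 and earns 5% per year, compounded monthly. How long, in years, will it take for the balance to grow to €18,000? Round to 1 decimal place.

(1 + 0.00416667)^(12t) = 18,000/5,250 = 3.4286.
12t·ln(1 + 0.00416667) = ln(3.4286); 12t = 1.2321/0.00415801 ≈ 296.3301.
t ≈ 24.6942 years.

24.7 years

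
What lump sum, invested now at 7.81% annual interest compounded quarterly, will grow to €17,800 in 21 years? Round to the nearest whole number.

€3,508

Periodic rate = 7.81%/4 = 0.019525; 84 periods.
P = 17,800/(1 + 0.019525)^84 ≈ 17,800/5.0748346074 ≈ 3,507.5035.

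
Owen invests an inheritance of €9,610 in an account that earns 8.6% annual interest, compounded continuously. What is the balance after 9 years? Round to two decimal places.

A = P·e^(rt) = 9,610·e^(0.086·9) = 9,610·e^0.774.
e^0.774 ≈ 2.16842262, so A ≈ 20,838.5414.

€20,838.54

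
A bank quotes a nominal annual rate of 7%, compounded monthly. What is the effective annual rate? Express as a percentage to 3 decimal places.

EAR = (1 + 7%/12)^12 − 1 = (1 + 0.00583333)^12 − 1.
(1 + 0.00583333)^12 ≈ 1.07229, so EAR ≈ 7.22901%.

7.229%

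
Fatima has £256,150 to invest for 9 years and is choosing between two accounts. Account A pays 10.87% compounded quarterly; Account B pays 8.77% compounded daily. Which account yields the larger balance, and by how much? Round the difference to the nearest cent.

Account A, by £108,551.42

A: (1 + 0.027175)^36 ≈ 2.62542651157, so 256,150 × 2.62542651157 ≈ 672,503.0009.
B: (1 + 0.0877/365)^3285 ≈ 2.20164584287, so 256,150 × 2.20164584287 ≈ 563,951.5827.
Difference ≈ 108,551.4183 in favor of A.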